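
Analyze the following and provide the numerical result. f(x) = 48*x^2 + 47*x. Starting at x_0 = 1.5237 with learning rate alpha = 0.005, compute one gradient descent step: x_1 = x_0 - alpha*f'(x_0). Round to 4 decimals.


We compute the gradient at x_0 and apply the update.
f'(x) = 96*x + 47
f'(1.5237) = 96*1.5237 + 47 = 193.2752
x_1 = 1.5237 - 0.005*193.2752 = 0.5573


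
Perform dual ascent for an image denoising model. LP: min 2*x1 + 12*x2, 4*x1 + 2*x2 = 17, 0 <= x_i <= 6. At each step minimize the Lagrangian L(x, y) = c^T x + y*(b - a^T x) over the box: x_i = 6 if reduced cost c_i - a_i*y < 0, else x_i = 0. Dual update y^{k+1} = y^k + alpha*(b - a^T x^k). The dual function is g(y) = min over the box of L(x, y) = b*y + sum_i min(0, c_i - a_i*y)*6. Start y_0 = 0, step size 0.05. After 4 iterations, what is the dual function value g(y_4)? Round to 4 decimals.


Dual ascent for LP: min 2*x1 + 12*x2, 4*x1 + 2*x2 = 17, 0 <= x_i <= 6
Step 1: y^k = 0.0, reduced costs: (2.0, 12.0)
  x^k = (0.0, 0.0), subgradient = b - a^T x = 17.0
  y^{k+1} = 0.0 + 0.05*17.0 = 0.85
Step 2: y^k = 0.85, reduced costs: (-1.4, 10.3)
  x^k = (6.0, 0.0), subgradient = b - a^T x = -7.0
  y^{k+1} = 0.85 + 0.05*-7.0 = 0.5
Step 3: y^k = 0.5, reduced costs: (0.0, 11.0)
  x^k = (0.0, 0.0), subgradient = b - a^T x = 17.0
  y^{k+1} = 0.5 + 0.05*17.0 = 1.35
Step 4: y^k = 1.35, reduced costs: (-3.4, 9.3)
  x^k = (6.0, 0.0), subgradient = b - a^T x = -7.0
  y^{k+1} = 1.35 + 0.05*-7.0 = 1.0
Dual objective at y_4 = 1.0: reduced costs (-2.0, 10.0), box minimizer x = (6.0, 0.0)
g(y_4) = b*y + (c1 - a1*y)*x1 + (c2 - a2*y)*x2 = 17*1.0 + (-2.0)*6.0 + 10.0*0.0 = 17.0 - 12.0 + 0.0 = 5.0


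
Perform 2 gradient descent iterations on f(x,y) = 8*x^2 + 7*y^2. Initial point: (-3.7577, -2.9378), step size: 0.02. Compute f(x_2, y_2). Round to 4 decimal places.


Gradient descent on f(x,y) = 8*x^2 + 7*y^2.
Starting point: (-3.7577, -2.9378), alpha = 0.02
Step 1: grad_x = 2*8*-3.7577 = -60.1232, grad_y = 2*7*-2.9378 = -41.1292
  x_1 = -3.7577 - 0.02*-60.1232 = -2.5552
  y_1 = -2.9378 - 0.02*-41.1292 = -2.1152
Step 2: grad_x = 2*8*-2.5552 = -40.8838, grad_y = 2*7*-2.1152 = -29.613
  x_2 = -2.5552 - 0.02*-40.8838 = -1.7376
  y_2 = -2.1152 - 0.02*-29.613 = -1.523
f(-1.7376, -1.523) = 8*(-1.7376)^2 + 7*(-1.523)^2 = 40.3887


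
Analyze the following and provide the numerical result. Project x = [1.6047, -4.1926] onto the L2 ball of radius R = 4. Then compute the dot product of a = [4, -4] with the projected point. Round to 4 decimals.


Step 1: Compute ||x|| (intermediates to 6 decimals).
||x|| = sqrt(1.6047^2 + (-4.1926)^2) = 4.489204
Step 2: Project.
Since ||x|| > R, scale = R/||x|| = 4/4.489204 = 0.891027, proj(x) = scale * x
proj(x) = [1.429831, -3.73572]
Step 3: Dot product.
a^T * proj(x) = 4*1.429831 - 4*(-3.73572) = 20.6622


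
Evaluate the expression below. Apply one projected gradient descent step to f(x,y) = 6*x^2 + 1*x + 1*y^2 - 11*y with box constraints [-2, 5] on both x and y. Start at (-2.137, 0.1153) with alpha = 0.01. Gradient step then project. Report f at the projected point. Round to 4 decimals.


Step 1: Compute gradient at (-2.137, 0.1153).
grad_x = 2*6*-2.137 + 1 = -24.644
grad_y = 2*1*0.1153 - 11 = -10.7694
Step 2: Gradient step.
x_raw = -2.137 - 0.01*-24.644 = -1.8906
y_raw = 0.1153 - 0.01*-10.7694 = 0.223
Step 3: Project onto [-2, 5].
x_proj = clip(-1.8906) = -1.8906
y_proj = clip(0.223) = 0.223
Step 4: Evaluate f.
f(-1.8906, 0.223) = 17.1515


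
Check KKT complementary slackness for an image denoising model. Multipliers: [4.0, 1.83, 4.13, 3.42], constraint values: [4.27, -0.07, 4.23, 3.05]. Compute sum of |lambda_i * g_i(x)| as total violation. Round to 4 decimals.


KKT complementary slackness check:
lambda_1 * g_1 = 4.0 * 4.27 = 17.08
lambda_2 * g_2 = 1.83 * -0.07 = -0.1281
lambda_3 * g_3 = 4.13 * 4.23 = 17.4699
lambda_4 * g_4 = 3.42 * 3.05 = 10.431
Total violation = 17.08 + 0.1281 + 17.4699 + 10.431 = 45.109


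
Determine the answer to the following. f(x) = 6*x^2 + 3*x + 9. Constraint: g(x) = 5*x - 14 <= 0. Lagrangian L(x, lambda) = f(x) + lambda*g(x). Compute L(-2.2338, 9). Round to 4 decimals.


Step 1: Evaluate f(x).
f(-2.2338) = 6*(-2.2338)^2 + 3*(-2.2338) + 9 = 32.2378
Step 2: Evaluate g(x).
g(-2.2338) = 5*-2.2338 - 14 = -25.169
Step 3: Compute Lagrangian.
L = 32.2378 + 9*-25.169 = -194.2832


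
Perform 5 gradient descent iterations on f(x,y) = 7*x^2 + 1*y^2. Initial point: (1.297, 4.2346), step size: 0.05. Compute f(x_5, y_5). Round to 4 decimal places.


Gradient descent on f(x,y) = 7*x^2 + 1*y^2.
Starting point: (1.297, 4.2346), alpha = 0.05
Step 1: grad_x = 2*7*1.297 = 18.158, grad_y = 2*1*4.2346 = 8.4692
  x_1 = 1.297 - 0.05*18.158 = 0.3891
  y_1 = 4.2346 - 0.05*8.4692 = 3.8111
Step 2: grad_x = 2*7*0.3891 = 5.4474, grad_y = 2*1*3.8111 = 7.6223
  x_2 = 0.3891 - 0.05*5.4474 = 0.1167
  y_2 = 3.8111 - 0.05*7.6223 = 3.43
Step 3: grad_x = 2*7*0.1167 = 1.6342, grad_y = 2*1*3.43 = 6.8601
  x_3 = 0.1167 - 0.05*1.6342 = 0.035
  y_3 = 3.43 - 0.05*6.8601 = 3.087
Step 4: grad_x = 2*7*0.035 = 0.4903, grad_y = 2*1*3.087 = 6.174
  x_4 = 0.035 - 0.05*0.4903 = 0.0105
  y_4 = 3.087 - 0.05*6.174 = 2.7783
Step 5: grad_x = 2*7*0.0105 = 0.1471, grad_y = 2*1*2.7783 = 5.5566
  x_5 = 0.0105 - 0.05*0.1471 = 0.0032
  y_5 = 2.7783 - 0.05*5.5566 = 2.5005
f(0.0032, 2.5005) = 7*0.0032^2 + 1*2.5005^2 = 6.2525


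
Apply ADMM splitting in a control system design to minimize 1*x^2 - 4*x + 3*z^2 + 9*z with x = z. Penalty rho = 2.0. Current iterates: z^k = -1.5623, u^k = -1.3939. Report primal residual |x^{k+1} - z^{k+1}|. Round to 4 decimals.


ADMM iteration with rho = 2.0, z^k = -1.5623, u^k = -1.3939
Step 1: x-update.
Minimize 1*x^2 - 4*x + (2.0/2)*(x + 1.5623 - 1.3939)^2
FOC: (2*1 + 2.0)*x = 4 + 2.0*(-1.5623 + 1.3939)
x^{k+1} = 0.9158
Step 2: z-update.
Minimize 3*z^2 + 9*z + (2.0/2)*(0.9158 - z - 1.3939)^2
FOC: (2*3 + 2.0)*z = -9 + 2.0*(0.9158 - 1.3939)
z^{k+1} = -1.2445
Step 3: u-update.
u^{k+1} = -1.3939 + 0.9158 + 1.2445 = 0.7664
Step 4: Primal residual = |0.9158 + 1.2445| = 2.1603


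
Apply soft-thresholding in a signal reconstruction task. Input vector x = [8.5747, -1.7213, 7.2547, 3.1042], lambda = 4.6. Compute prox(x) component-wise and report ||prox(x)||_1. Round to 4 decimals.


Soft-thresholding with lambda = 4.6:
prox(8.5747) = sign(8.5747)*max(|8.5747| - 4.6, 0) = 3.9747
prox(-1.7213) = sign(-1.7213)*max(|-1.7213| - 4.6, 0) = 0.0
prox(7.2547) = sign(7.2547)*max(|7.2547| - 4.6, 0) = 2.6547
prox(3.1042) = sign(3.1042)*max(|3.1042| - 4.6, 0) = 0.0
prox(x) = [3.9747, 0.0, 2.6547, 0.0]
||prox(x)||_1 = 3.9747 + 0.0 + 2.6547 + 0.0 = 6.6294


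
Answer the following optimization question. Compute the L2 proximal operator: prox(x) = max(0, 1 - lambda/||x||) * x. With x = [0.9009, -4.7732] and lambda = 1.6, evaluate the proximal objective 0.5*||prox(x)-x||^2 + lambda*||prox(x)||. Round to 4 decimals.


Step 1: Compute ||x||.
||x|| = 4.8575
Step 2: Compute scaling factor.
scale = max(0, 1 - 1.6/4.8575) = 0.6706
Step 3: prox(x) = [0.6042, -3.201]
||prox(x)|| = 3.2575
Step 4: Proximal objective.
0.5*||prox-x||^2 = 1.28
lambda*||prox|| = 5.212
Total = 6.492


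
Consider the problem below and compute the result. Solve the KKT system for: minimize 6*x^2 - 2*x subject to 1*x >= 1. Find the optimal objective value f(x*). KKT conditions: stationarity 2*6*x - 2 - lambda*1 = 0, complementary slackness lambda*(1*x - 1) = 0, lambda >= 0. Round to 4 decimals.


Step 1: Try lambda = 0 (constraint inactive).
x_unc = 2/(2*6) = 0.1667
Check: 1*0.1667 = 0.1667 < 1 -- violated!
Step 2: Constraint must be active: 1*x = 1
x* = 1/1 = 1.0
lambda = (2*6*1.0 - 2)/1 = 10.0
Step 3: Compute optimal value.
f(x*) = 6*1.0^2 - 2*1.0 = 4.0


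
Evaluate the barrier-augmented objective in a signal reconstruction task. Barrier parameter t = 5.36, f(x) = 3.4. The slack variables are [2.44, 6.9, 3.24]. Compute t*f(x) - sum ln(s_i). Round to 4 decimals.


Step 1: Compute log-barrier.
ln values: [0.892, 1.9315, 1.1756]
phi = -(0.892 + 1.9315 + 1.1756) = -3.9991
Step 2: Compute augmented objective.
t*f(x) = 5.36*3.4 = 18.224
Total = 18.224 - 3.9991 = 14.2249


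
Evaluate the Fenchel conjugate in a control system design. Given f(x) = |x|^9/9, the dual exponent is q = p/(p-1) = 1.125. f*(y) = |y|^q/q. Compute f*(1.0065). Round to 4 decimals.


The conjugate exponent q satisfies 1/p + 1/q = 1.
p = 9, so q = 9/(9 - 1) = 1.125
|y|^q = 1.0065^1.125 = 1.0073
f*(1.0065) = 1.0073 / 1.125 = 0.8954


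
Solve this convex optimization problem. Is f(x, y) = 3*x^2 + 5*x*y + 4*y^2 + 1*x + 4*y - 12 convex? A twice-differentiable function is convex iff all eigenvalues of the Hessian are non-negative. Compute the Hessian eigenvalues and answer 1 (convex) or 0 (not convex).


The Hessian of f(x,y) = 3*x^2 + 5*x*y + 4*y^2 + 1*x + 4*y - 12 is:
H = [[6, 5], [5, 8]]
Trace = 6 + 8 = 14
Determinant = 6*8 - (5)^2 = 23
Discriminant = (14)^2 - 4*23 = 104.0
Eigenvalues: lambda_1 = 1.901, lambda_2 = 12.099
The function is convex.

1


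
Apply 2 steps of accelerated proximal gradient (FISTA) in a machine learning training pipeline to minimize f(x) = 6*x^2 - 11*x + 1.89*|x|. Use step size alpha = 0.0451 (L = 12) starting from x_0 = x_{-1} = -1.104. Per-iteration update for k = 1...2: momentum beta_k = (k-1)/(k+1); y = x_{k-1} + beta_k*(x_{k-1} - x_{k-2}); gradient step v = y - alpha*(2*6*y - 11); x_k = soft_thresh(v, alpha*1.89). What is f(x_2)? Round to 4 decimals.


FISTA on f(x) = 6*x^2 - 11*x + 1.89*|x|
L = 12, alpha = 0.0451
Iteration 1: beta = 0.0, y = -1.104 + 0.0*(-1.104 + 1.104) = -1.104
  grad(y) = -24.248, v = y - alpha*grad = -0.0104
  prox(v) = soft_thresh(-0.0104, 0.0852) = 0.0
Iteration 2: beta = 0.3333, y = 0.0 + 0.3333*(0.0 + 1.104) = 0.368
  grad(y) = -6.584, v = y - alpha*grad = 0.6649
  prox(v) = soft_thresh(0.6649, 0.0852) = 0.5797
f(x_2) = 6*0.5797^2 - 11*0.5797 + 1.89*|0.5797| = -3.2648


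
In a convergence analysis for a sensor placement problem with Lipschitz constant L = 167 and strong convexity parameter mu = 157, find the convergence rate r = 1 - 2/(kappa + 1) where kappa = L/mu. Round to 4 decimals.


Step 1: Compute the condition number.
kappa = L/mu = 167/157 = 1.0637
Step 2: Compute the convergence rate.
r = 1 - 2/(kappa + 1) = 1 - 2*mu/(L + mu) = (L - mu)/(L + mu) = 10/324 = 0.0309


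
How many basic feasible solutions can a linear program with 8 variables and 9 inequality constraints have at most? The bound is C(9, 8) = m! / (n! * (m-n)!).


Each vertex corresponds to some choice of n active constraints out of m, so the number of vertices is at most C(m, n) = m! / (n!(m-n)!).
m = 9, n = 8
Numerator: 9 * 8 * 7 * 6 * 5 * 4 * 3 * 2
Denominator: 8! = 40320
C(9, 8) = 9


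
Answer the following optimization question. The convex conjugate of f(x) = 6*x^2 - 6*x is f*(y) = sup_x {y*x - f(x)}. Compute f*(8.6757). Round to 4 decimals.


f*(y) = sup_x {y*x - a*x^2 - b*x} = sup_x {(y-b)*x - a*x^2}
FOC: (y - b) - 2a*x = 0 => x* = (y - b)/(2a)
x* = (8.6757 + 6)/(2*6) = 1.223
f*(8.6757) = (y-b)^2/(4a) = (8.6757 + 6)^2/(4*6)
= 215.3762/24 = 8.974


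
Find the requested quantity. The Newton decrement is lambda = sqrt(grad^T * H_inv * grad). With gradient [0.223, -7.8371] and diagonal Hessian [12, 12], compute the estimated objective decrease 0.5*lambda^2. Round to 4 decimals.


Step 1: H is diagonal, so H^(-1) * g = [0.0186, -0.6531].
Step 2: g^T H^(-1) g = sum_i g_i^2 / H_ii
  = (0.223)^2/12 + (-7.8371)^2/12
  = 0.0041 + 5.1183 = 5.1225
Step 3: Objective decrease = 0.5 * g^T H^(-1) g = 2.5612


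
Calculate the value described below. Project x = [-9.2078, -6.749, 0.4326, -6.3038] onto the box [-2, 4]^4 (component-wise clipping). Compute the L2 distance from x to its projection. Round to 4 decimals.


Project each component onto [-2, 4].
clip(-9.2078) = -2.0, clip(-6.749) = -2.0, clip(0.4326) = 0.4326, clip(-6.3038) = -2.0
Projection = [-2.0, -2.0, 0.4326, -2.0]
Squared diffs: [51.9524, 22.553, 0.0, 18.5227]
Distance = sqrt(93.0281) = 9.6451


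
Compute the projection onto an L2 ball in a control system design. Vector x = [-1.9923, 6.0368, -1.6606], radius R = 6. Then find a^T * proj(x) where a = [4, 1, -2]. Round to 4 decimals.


Step 1: Compute ||x|| (intermediates to 6 decimals).
||x|| = sqrt((-1.9923)^2 + 6.0368^2 + (-1.6606)^2) = 6.570373
Step 2: Project.
Since ||x|| > R, scale = R/||x|| = 6/6.570373 = 0.91319, proj(x) = scale * x
proj(x) = [-1.819348, 5.512745, -1.516443]
Step 3: Dot product.
a^T * proj(x) = 4*(-1.819348) + 1*5.512745 - 2*(-1.516443) = 1.2682


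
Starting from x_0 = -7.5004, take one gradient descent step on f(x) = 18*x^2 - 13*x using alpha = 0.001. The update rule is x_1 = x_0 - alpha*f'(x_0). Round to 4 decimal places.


We compute the gradient at x_0 and apply the update.
f'(x) = 36*x - 13
f'(-7.5004) = 36*-7.5004 - 13 = -283.0144
x_1 = -7.5004 - 0.001*-283.0144 = -7.2174


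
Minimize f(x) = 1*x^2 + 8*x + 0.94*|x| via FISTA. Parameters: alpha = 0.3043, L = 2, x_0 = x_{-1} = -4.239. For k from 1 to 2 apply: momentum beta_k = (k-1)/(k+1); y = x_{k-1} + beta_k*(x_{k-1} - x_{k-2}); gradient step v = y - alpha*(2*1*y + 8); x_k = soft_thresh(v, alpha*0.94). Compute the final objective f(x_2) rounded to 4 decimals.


FISTA on f(x) = 1*x^2 + 8*x + 0.94*|x|
L = 2, alpha = 0.3043
Iteration 1: beta = 0.0, y = -4.239 + 0.0*(-4.239 + 4.239) = -4.239
  grad(y) = -0.478, v = y - alpha*grad = -4.0935
  prox(v) = soft_thresh(-4.0935, 0.286) = -3.8075
Iteration 2: beta = 0.3333, y = -3.8075 + 0.3333*(-3.8075 + 4.239) = -3.6637
  grad(y) = 0.6727, v = y - alpha*grad = -3.8684
  prox(v) = soft_thresh(-3.8684, 0.286) = -3.5823
f(x_2) = 1*(-3.5823)^2 + 8*(-3.5823) + 0.94*|-3.5823| = -12.4582


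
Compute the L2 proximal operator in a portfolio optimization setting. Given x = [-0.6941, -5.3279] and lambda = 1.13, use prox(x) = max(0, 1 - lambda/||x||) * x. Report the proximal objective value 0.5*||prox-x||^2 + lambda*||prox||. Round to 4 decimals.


Step 1: Compute ||x||.
||x|| = 5.3729
Step 2: Compute scaling factor.
scale = max(0, 1 - 1.13/5.3729) = 0.7897
Step 3: prox(x) = [-0.5481, -4.2074]
||prox(x)|| = 4.2429
Step 4: Proximal objective.
0.5*||prox-x||^2 = 0.6385
lambda*||prox|| = 4.7945
Total = 5.433


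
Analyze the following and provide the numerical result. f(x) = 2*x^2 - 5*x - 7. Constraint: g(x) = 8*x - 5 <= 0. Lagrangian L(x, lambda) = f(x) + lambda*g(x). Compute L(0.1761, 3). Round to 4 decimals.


Step 1: Evaluate f(x).
f(0.1761) = 2*0.1761^2 - 5*0.1761 - 7 = -7.8185
Step 2: Evaluate g(x).
g(0.1761) = 8*0.1761 - 5 = -3.5912
Step 3: Compute Lagrangian.
L = -7.8185 + 3*-3.5912 = -18.5921


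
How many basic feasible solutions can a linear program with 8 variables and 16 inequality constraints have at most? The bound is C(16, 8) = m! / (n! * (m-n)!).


Each vertex corresponds to some choice of n active constraints out of m, so the number of vertices is at most C(m, n) = m! / (n!(m-n)!).
m = 16, n = 8
Numerator: 16 * 15 * 14 * 13 * 12 * 11 * 10 * 9
Denominator: 8! = 40320
C(16, 8) = 12870


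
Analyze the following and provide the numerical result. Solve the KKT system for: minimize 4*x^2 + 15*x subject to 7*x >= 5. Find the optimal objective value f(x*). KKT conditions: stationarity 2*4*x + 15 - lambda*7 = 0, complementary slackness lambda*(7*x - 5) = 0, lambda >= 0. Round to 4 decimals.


Step 1: Try lambda = 0 (constraint inactive).
x_unc = -15/(2*4) = -1.875
Check: 7*-1.875 = -13.125 < 5 -- violated!
Step 2: Constraint must be active: 7*x = 5
x* = 5/7 = 0.7143 (rounded; the exact value 5/7 is used below)
lambda = (2*4*(5/7) + 15)/7 = 2.9592
Step 3: Compute optimal value.
f(x*) = 4*(5/7)^2 + 15*(5/7) = 12.7551


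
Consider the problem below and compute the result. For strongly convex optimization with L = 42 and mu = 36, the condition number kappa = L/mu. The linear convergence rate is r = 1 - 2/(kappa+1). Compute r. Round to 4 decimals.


Step 1: Compute the condition number.
kappa = L/mu = 42/36 = 1.1667
Step 2: Compute the convergence rate.
r = 1 - 2/(kappa + 1) = 1 - 2*mu/(L + mu) = (L - mu)/(L + mu) = 6/78 = 0.0769


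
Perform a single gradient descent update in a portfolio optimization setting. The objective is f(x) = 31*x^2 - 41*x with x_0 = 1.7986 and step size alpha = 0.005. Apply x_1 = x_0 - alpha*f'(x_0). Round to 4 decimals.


We compute the gradient at x_0 and apply the update.
f'(x) = 62*x - 41
f'(1.7986) = 62*1.7986 - 41 = 70.5132
x_1 = 1.7986 - 0.005*70.5132 = 1.446


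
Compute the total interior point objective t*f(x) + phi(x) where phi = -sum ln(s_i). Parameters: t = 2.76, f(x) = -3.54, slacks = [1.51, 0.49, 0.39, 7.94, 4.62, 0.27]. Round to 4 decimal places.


Step 1: Compute log-barrier.
ln values: [0.4121, -0.7133, -0.9416, 2.0719, 1.5304, -1.3093]
phi = -(0.4121 - 0.7133 - 0.9416 + 2.0719 + 1.5304 - 1.3093) = -1.0501
Step 2: Compute augmented objective.
t*f(x) = 2.76*-3.54 = -9.7704
Total = -9.7704 - 1.0501 = -10.8205


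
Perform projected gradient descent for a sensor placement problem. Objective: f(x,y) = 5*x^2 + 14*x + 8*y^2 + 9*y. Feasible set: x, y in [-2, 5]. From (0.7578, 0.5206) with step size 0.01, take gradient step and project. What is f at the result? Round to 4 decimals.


Step 1: Compute gradient at (0.7578, 0.5206).
grad_x = 2*5*0.7578 + 14 = 21.578
grad_y = 2*8*0.5206 + 9 = 17.3296
Step 2: Gradient step.
x_raw = 0.7578 - 0.01*21.578 = 0.542
y_raw = 0.5206 - 0.01*17.3296 = 0.3473
Step 3: Project onto [-2, 5].
x_proj = clip(0.542) = 0.542
y_proj = clip(0.3473) = 0.3473
Step 4: Evaluate f.
f(0.542, 0.3473) = 13.1479


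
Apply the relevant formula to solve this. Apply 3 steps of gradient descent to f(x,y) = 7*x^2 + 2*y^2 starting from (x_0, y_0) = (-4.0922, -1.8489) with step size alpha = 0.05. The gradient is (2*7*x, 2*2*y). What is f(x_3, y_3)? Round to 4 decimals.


Gradient descent on f(x,y) = 7*x^2 + 2*y^2.
Starting point: (-4.0922, -1.8489), alpha = 0.05
Step 1: grad_x = 2*7*-4.0922 = -57.2908, grad_y = 2*2*-1.8489 = -7.3956
  x_1 = -4.0922 - 0.05*-57.2908 = -1.2277
  y_1 = -1.8489 - 0.05*-7.3956 = -1.4791
Step 2: grad_x = 2*7*-1.2277 = -17.1872, grad_y = 2*2*-1.4791 = -5.9165
  x_2 = -1.2277 - 0.05*-17.1872 = -0.3683
  y_2 = -1.4791 - 0.05*-5.9165 = -1.1833
Step 3: grad_x = 2*7*-0.3683 = -5.1562, grad_y = 2*2*-1.1833 = -4.7332
  x_3 = -0.3683 - 0.05*-5.1562 = -0.1105
  y_3 = -1.1833 - 0.05*-4.7332 = -0.9466
f(-0.1105, -0.9466) = 7*(-0.1105)^2 + 2*(-0.9466)^2 = 1.8777


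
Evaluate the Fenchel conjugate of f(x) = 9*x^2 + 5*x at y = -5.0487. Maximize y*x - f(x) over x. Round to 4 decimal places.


f*(y) = sup_x {y*x - a*x^2 - b*x} = sup_x {(y-b)*x - a*x^2}
FOC: (y - b) - 2a*x = 0 => x* = (y - b)/(2a)
x* = (-5.0487 - 5)/(2*9) = -0.5583
f*(-5.0487) = (y-b)^2/(4a) = (-5.0487 - 5)^2/(4*9)
= 100.9764/36 = 2.8049


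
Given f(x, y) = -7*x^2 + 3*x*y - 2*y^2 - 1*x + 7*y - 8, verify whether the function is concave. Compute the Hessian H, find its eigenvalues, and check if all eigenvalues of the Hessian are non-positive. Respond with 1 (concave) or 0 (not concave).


The Hessian of f(x,y) = -7*x^2 + 3*x*y - 2*y^2 - 1*x + 7*y - 8 is:
H = [[-14, 3], [3, -4]]
Trace = -14 - 4 = -18
Determinant = -14*-4 - (3)^2 = 47
Discriminant = (-18)^2 - 4*47 = 136.0
Eigenvalues: lambda_1 = -14.831, lambda_2 = -3.169
The function is concave.

1


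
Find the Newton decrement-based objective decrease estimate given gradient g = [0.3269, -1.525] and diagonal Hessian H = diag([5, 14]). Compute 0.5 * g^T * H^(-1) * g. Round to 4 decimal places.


Step 1: H is diagonal, so H^(-1) * g = [0.0654, -0.1089].
Step 2: g^T H^(-1) g = sum_i g_i^2 / H_ii
  = (0.3269)^2/5 + (-1.525)^2/14
  = 0.0214 + 0.1661 = 0.1875
Step 3: Objective decrease = 0.5 * g^T H^(-1) g = 0.0937


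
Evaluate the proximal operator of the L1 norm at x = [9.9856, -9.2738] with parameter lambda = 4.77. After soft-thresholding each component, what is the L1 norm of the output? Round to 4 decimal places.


Soft-thresholding with lambda = 4.77:
prox(9.9856) = sign(9.9856)*max(|9.9856| - 4.77, 0) = 5.2156
prox(-9.2738) = sign(-9.2738)*max(|-9.2738| - 4.77, 0) = -4.5038
prox(x) = [5.2156, -4.5038]
||prox(x)||_1 = 5.2156 + 4.5038 = 9.7194


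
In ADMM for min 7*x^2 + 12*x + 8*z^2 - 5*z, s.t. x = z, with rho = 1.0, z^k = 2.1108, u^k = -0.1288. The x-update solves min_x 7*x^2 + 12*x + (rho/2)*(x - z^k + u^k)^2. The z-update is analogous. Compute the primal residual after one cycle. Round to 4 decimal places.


ADMM iteration with rho = 1.0, z^k = 2.1108, u^k = -0.1288
Step 1: x-update.
Minimize 7*x^2 + 12*x + (1.0/2)*(x - 2.1108 - 0.1288)^2
FOC: (2*7 + 1.0)*x = -12 + 1.0*(2.1108 + 0.1288)
x^{k+1} = -0.6507
Step 2: z-update.
Minimize 8*z^2 - 5*z + (1.0/2)*(-0.6507 - z - 0.1288)^2
FOC: (2*8 + 1.0)*z = 5 + 1.0*(-0.6507 - 0.1288)
z^{k+1} = 0.2483
Step 3: u-update.
u^{k+1} = -0.1288 - 0.6507 - 0.2483 = -1.0278
Step 4: Primal residual = |-0.6507 - 0.2483| = 0.899


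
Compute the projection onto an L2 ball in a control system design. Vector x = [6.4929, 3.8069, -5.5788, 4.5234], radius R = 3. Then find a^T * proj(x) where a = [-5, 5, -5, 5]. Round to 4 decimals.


Step 1: Compute ||x|| (intermediates to 6 decimals).
||x|| = sqrt(6.4929^2 + 3.8069^2 + (-5.5788)^2 + 4.5234^2) = 10.403576
Step 2: Project.
Since ||x|| > R, scale = R/||x|| = 3/10.403576 = 0.288362, proj(x) = scale * x
proj(x) = [1.872306, 1.097765, -1.608714, 1.304377]
Step 3: Dot product.
a^T * proj(x) = -5*1.872306 + 5*1.097765 - 5*(-1.608714) + 5*1.304377 = 10.6928


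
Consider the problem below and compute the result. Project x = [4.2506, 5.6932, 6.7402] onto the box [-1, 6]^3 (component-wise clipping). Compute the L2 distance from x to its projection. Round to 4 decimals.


Project each component onto [-1, 6].
clip(4.2506) = 4.2506, clip(5.6932) = 5.6932, clip(6.7402) = 6.0
Projection = [4.2506, 5.6932, 6.0]
Squared diffs: [0.0, 0.0, 0.5479]
Distance = sqrt(0.5479) = 0.7402


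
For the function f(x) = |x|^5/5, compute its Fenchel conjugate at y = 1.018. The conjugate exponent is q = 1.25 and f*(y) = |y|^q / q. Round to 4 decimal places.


The conjugate exponent q satisfies 1/p + 1/q = 1.
p = 5, so q = 5/(5 - 1) = 1.25
|y|^q = 1.018^1.25 = 1.0226
f*(1.018) = 1.0226 / 1.25 = 0.818


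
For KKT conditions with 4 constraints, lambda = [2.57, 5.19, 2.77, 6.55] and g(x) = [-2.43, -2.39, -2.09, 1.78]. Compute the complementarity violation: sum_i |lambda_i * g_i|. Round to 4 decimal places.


KKT complementary slackness check:
lambda_1 * g_1 = 2.57 * -2.43 = -6.2451
lambda_2 * g_2 = 5.19 * -2.39 = -12.4041
lambda_3 * g_3 = 2.77 * -2.09 = -5.7893
lambda_4 * g_4 = 6.55 * 1.78 = 11.659
Total violation = 6.2451 + 12.4041 + 5.7893 + 11.659 = 36.0975


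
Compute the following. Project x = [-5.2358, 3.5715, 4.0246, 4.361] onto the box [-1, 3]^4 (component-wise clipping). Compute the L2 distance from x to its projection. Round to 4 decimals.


Project each component onto [-1, 3].
clip(-5.2358) = -1.0, clip(3.5715) = 3.0, clip(4.0246) = 3.0, clip(4.361) = 3.0
Projection = [-1.0, 3.0, 3.0, 3.0]
Squared diffs: [17.942, 0.3266, 1.0498, 1.8523]
Distance = sqrt(21.1707) = 4.6012


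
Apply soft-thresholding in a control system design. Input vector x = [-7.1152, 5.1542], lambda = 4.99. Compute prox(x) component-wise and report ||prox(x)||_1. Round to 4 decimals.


Soft-thresholding with lambda = 4.99:
prox(-7.1152) = sign(-7.1152)*max(|-7.1152| - 4.99, 0) = -2.1252
prox(5.1542) = sign(5.1542)*max(|5.1542| - 4.99, 0) = 0.1642
prox(x) = [-2.1252, 0.1642]
||prox(x)||_1 = 2.1252 + 0.1642 = 2.2894


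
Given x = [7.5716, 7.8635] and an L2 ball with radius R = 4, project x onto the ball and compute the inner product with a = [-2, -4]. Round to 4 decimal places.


Step 1: Compute ||x|| (intermediates to 6 decimals).
||x|| = sqrt(7.5716^2 + 7.8635^2) = 10.916215
Step 2: Project.
Since ||x|| > R, scale = R/||x|| = 4/10.916215 = 0.366427, proj(x) = scale * x
proj(x) = [2.774439, 2.881399]
Step 3: Dot product.
a^T * proj(x) = -2*2.774439 - 4*2.881399 = -17.0745


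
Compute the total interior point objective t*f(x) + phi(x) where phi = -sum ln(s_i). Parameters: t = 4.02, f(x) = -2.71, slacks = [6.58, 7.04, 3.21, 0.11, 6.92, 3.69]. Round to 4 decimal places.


Step 1: Compute log-barrier.
ln values: [1.884, 1.9516, 1.1663, -2.2073, 1.9344, 1.3056]
phi = -(1.884 + 1.9516 + 1.1663 - 2.2073 + 1.9344 + 1.3056) = -6.0347
Step 2: Compute augmented objective.
t*f(x) = 4.02*-2.71 = -10.8942
Total = -10.8942 - 6.0347 = -16.9289


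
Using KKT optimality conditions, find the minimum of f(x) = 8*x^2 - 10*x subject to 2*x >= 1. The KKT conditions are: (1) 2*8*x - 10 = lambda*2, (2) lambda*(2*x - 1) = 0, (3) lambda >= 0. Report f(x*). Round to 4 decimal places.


Step 1: Try lambda = 0 (constraint inactive).
Stationarity: 2*8*x - 10 = 0
x* = 10/(2*8) = 0.625
Check constraint: 2*0.625 = 1.25 >= 1 -- satisfied.
Step 2: Compute optimal value.
f(x*) = 8*0.625^2 - 10*0.625 = -3.125


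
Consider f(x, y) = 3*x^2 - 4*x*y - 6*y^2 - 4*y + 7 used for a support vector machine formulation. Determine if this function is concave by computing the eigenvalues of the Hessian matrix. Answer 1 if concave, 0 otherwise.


The Hessian of f(x,y) = 3*x^2 - 4*x*y - 6*y^2 - 4*y + 7 is:
H = [[6, -4], [-4, -12]]
Trace = 6 - 12 = -6
Determinant = 6*-12 - (-4)^2 = -88
Discriminant = (-6)^2 - 4*-88 = 388.0
Eigenvalues: lambda_1 = -12.8489, lambda_2 = 6.8489
The function is not concave.

0


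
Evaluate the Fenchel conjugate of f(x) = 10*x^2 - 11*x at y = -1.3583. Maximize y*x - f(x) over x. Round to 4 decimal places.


f*(y) = sup_x {y*x - a*x^2 - b*x} = sup_x {(y-b)*x - a*x^2}
FOC: (y - b) - 2a*x = 0 => x* = (y - b)/(2a)
x* = (-1.3583 + 11)/(2*10) = 0.4821
f*(-1.3583) = (y-b)^2/(4a) = (-1.3583 + 11)^2/(4*10)
= 92.9624/40 = 2.3241


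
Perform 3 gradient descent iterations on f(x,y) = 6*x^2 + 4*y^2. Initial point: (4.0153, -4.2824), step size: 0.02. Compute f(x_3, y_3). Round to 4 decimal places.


Gradient descent on f(x,y) = 6*x^2 + 4*y^2.
Starting point: (4.0153, -4.2824), alpha = 0.02
Step 1: grad_x = 2*6*4.0153 = 48.1836, grad_y = 2*4*-4.2824 = -34.2592
  x_1 = 4.0153 - 0.02*48.1836 = 3.0516
  y_1 = -4.2824 - 0.02*-34.2592 = -3.5972
Step 2: grad_x = 2*6*3.0516 = 36.6195, grad_y = 2*4*-3.5972 = -28.7777
  x_2 = 3.0516 - 0.02*36.6195 = 2.3192
  y_2 = -3.5972 - 0.02*-28.7777 = -3.0217
Step 3: grad_x = 2*6*2.3192 = 27.8308, grad_y = 2*4*-3.0217 = -24.1733
  x_3 = 2.3192 - 0.02*27.8308 = 1.7626
  y_3 = -3.0217 - 0.02*-24.1733 = -2.5382
f(1.7626, -2.5382) = 6*1.7626^2 + 4*(-2.5382)^2 = 44.4107


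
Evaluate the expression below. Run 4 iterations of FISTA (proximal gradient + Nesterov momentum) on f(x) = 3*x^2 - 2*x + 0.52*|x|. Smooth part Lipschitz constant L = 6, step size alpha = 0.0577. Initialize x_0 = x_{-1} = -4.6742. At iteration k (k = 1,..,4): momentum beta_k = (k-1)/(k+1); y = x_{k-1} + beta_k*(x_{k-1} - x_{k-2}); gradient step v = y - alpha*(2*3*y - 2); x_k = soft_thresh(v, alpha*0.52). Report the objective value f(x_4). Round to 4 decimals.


FISTA on f(x) = 3*x^2 - 2*x + 0.52*|x|
L = 6, alpha = 0.0577
Iteration 1: beta = 0.0, y = -4.6742 + 0.0*(-4.6742 + 4.6742) = -4.6742
  grad(y) = -30.0452, v = y - alpha*grad = -2.9406
  prox(v) = soft_thresh(-2.9406, 0.03) = -2.9106
Iteration 2: beta = 0.3333, y = -2.9106 + 0.3333*(-2.9106 + 4.6742) = -2.3227
  grad(y) = -15.9363, v = y - alpha*grad = -1.4032
  prox(v) = soft_thresh(-1.4032, 0.03) = -1.3732
Iteration 3: beta = 0.5, y = -1.3732 + 0.5*(-1.3732 + 2.9106) = -0.6045
  grad(y) = -5.6269, v = y - alpha*grad = -0.2798
  prox(v) = soft_thresh(-0.2798, 0.03) = -0.2498
Iteration 4: beta = 0.6, y = -0.2498 + 0.6*(-0.2498 + 1.3732) = 0.4242
  grad(y) = 0.5453, v = y - alpha*grad = 0.3928
  prox(v) = soft_thresh(0.3928, 0.03) = 0.3627
f(x_4) = 3*0.3627^2 - 2*0.3627 + 0.52*|0.3627| = -0.1421


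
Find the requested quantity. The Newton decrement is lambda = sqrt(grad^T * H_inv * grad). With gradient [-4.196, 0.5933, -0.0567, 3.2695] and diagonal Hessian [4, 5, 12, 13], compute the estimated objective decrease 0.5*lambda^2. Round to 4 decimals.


Step 1: H is diagonal, so H^(-1) * g = [-1.049, 0.1187, -0.0047, 0.2515].
Step 2: g^T H^(-1) g = sum_i g_i^2 / H_ii
  = (-4.196)^2/4 + (0.5933)^2/5 + (-0.0567)^2/12 + (3.2695)^2/13
  = 4.4016 + 0.0704 + 0.0003 + 0.8223 = 5.2946
Step 3: Objective decrease = 0.5 * g^T H^(-1) g = 2.6473


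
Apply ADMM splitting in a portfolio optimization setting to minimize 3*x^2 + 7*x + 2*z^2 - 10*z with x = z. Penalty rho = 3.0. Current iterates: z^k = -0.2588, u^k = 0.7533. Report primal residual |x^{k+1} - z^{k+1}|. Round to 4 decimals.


ADMM iteration with rho = 3.0, z^k = -0.2588, u^k = 0.7533
Step 1: x-update.
Minimize 3*x^2 + 7*x + (3.0/2)*(x + 0.2588 + 0.7533)^2
FOC: (2*3 + 3.0)*x = -7 + 3.0*(-0.2588 - 0.7533)
x^{k+1} = -1.1151
Step 2: z-update.
Minimize 2*z^2 - 10*z + (3.0/2)*(-1.1151 - z + 0.7533)^2
FOC: (2*2 + 3.0)*z = 10 + 3.0*(-1.1151 + 0.7533)
z^{k+1} = 1.2735
Step 3: u-update.
u^{k+1} = 0.7533 - 1.1151 - 1.2735 = -1.6353
Step 4: Primal residual = |-1.1151 - 1.2735| = 2.3886


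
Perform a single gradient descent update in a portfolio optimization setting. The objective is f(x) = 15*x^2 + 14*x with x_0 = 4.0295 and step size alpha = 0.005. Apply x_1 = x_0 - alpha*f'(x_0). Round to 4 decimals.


We compute the gradient at x_0 and apply the update.
f'(x) = 30*x + 14
f'(4.0295) = 30*4.0295 + 14 = 134.885
x_1 = 4.0295 - 0.005*134.885 = 3.3551


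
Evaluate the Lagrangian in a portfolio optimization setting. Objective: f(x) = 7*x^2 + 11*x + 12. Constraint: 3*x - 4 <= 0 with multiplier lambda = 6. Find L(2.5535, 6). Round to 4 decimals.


Step 1: Evaluate f(x).
f(2.5535) = 7*2.5535^2 + 11*2.5535 + 12 = 85.731
Step 2: Evaluate g(x).
g(2.5535) = 3*2.5535 - 4 = 3.6605
Step 3: Compute Lagrangian.
L = 85.731 + 6*3.6605 = 107.694


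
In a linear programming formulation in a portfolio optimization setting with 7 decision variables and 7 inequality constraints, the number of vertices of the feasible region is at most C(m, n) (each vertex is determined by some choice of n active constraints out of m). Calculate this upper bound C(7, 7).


Each vertex corresponds to some choice of n active constraints out of m, so the number of vertices is at most C(m, n) = m! / (n!(m-n)!).
m = 7, n = 7
Numerator: 7 * 6 * 5 * 4 * 3 * 2 * 1
Denominator: 7! = 5040
C(7, 7) = 1


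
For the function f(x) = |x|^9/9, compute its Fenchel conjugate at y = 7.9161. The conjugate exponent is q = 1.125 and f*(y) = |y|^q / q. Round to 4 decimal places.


The conjugate exponent q satisfies 1/p + 1/q = 1.
p = 9, so q = 9/(9 - 1) = 1.125
|y|^q = 7.9161^1.125 = 10.2524
f*(7.9161) = 10.2524 / 1.125 = 9.1132


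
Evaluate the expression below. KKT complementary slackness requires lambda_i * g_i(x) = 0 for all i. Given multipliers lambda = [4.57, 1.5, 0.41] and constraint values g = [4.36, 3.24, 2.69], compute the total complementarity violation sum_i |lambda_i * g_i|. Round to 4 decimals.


KKT complementary slackness check:
lambda_1 * g_1 = 4.57 * 4.36 = 19.9252
lambda_2 * g_2 = 1.5 * 3.24 = 4.86
lambda_3 * g_3 = 0.41 * 2.69 = 1.1029
Total violation = 19.9252 + 4.86 + 1.1029 = 25.8881


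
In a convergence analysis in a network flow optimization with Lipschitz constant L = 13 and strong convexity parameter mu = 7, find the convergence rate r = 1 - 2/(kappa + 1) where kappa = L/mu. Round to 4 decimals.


Step 1: Compute the condition number.
kappa = L/mu = 13/7 = 1.8571
Step 2: Compute the convergence rate.
r = 1 - 2/(kappa + 1) = 1 - 2*mu/(L + mu) = (L - mu)/(L + mu) = 6/20 = 0.3


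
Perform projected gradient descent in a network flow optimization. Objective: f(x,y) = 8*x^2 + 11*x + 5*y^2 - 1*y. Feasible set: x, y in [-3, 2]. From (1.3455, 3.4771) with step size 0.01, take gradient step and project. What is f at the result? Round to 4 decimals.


Step 1: Compute gradient at (1.3455, 3.4771).
grad_x = 2*8*1.3455 + 11 = 32.528
grad_y = 2*5*3.4771 - 1 = 33.771
Step 2: Gradient step.
x_raw = 1.3455 - 0.01*32.528 = 1.0202
y_raw = 3.4771 - 0.01*33.771 = 3.1394
Step 3: Project onto [-3, 2].
x_proj = clip(1.0202) = 1.0202
y_proj = clip(3.1394) = 2.0
Step 4: Evaluate f.
f(1.0202, 2.0) = 37.5492


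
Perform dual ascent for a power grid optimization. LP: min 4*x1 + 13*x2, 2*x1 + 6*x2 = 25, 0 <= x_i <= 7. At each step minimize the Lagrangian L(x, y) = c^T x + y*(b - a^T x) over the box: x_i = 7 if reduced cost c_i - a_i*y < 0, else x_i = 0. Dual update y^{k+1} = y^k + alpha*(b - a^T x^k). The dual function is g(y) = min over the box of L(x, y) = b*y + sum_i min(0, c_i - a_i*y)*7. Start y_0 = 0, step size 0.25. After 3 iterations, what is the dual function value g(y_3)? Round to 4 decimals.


Dual ascent for LP: min 4*x1 + 13*x2, 2*x1 + 6*x2 = 25, 0 <= x_i <= 7
Step 1: y^k = 0.0, reduced costs: (4.0, 13.0)
  x^k = (0.0, 0.0), subgradient = b - a^T x = 25.0
  y^{k+1} = 0.0 + 0.25*25.0 = 6.25
Step 2: y^k = 6.25, reduced costs: (-8.5, -24.5)
  x^k = (7.0, 7.0), subgradient = b - a^T x = -31.0
  y^{k+1} = 6.25 + 0.25*-31.0 = -1.5
Step 3: y^k = -1.5, reduced costs: (7.0, 22.0)
  x^k = (0.0, 0.0), subgradient = b - a^T x = 25.0
  y^{k+1} = -1.5 + 0.25*25.0 = 4.75
Dual objective at y_3 = 4.75: reduced costs (-5.5, -15.5), box minimizer x = (7.0, 7.0)
g(y_3) = b*y + (c1 - a1*y)*x1 + (c2 - a2*y)*x2 = 25*4.75 + (-5.5)*7.0 + (-15.5)*7.0 = 118.75 - 38.5 - 108.5 = -28.25


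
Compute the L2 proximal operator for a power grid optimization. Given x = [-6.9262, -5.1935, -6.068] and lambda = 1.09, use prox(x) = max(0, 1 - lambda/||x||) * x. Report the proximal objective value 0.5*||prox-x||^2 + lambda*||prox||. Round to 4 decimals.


Step 1: Compute ||x||.
||x|| = 10.5719
Step 2: Compute scaling factor.
scale = max(0, 1 - 1.09/10.5719) = 0.8969
Step 3: prox(x) = [-6.2121, -4.658, -5.4424]
||prox(x)|| = 9.4819
Step 4: Proximal objective.
0.5*||prox-x||^2 = 0.5941
lambda*||prox|| = 10.3353
Total = 10.9293


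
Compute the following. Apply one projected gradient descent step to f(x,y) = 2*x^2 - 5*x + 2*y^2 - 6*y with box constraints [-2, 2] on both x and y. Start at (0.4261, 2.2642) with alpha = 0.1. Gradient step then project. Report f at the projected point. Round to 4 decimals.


Step 1: Compute gradient at (0.4261, 2.2642).
grad_x = 2*2*0.4261 - 5 = -3.2956
grad_y = 2*2*2.2642 - 6 = 3.0568
Step 2: Gradient step.
x_raw = 0.4261 - 0.1*-3.2956 = 0.7557
y_raw = 2.2642 - 0.1*3.0568 = 1.9585
Step 3: Project onto [-2, 2].
x_proj = clip(0.7557) = 0.7557
y_proj = clip(1.9585) = 1.9585
Step 4: Evaluate f.
f(0.7557, 1.9585) = -6.7158


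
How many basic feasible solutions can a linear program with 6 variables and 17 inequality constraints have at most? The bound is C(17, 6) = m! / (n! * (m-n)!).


Each vertex corresponds to some choice of n active constraints out of m, so the number of vertices is at most C(m, n) = m! / (n!(m-n)!).
m = 17, n = 6
Numerator: 17 * 16 * 15 * 14 * 13 * 12
Denominator: 6! = 720
C(17, 6) = 12376


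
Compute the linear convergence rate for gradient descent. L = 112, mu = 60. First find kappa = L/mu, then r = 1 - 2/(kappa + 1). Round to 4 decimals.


Step 1: Compute the condition number.
kappa = L/mu = 112/60 = 1.8667
Step 2: Compute the convergence rate.
r = 1 - 2/(kappa + 1) = 1 - 2*mu/(L + mu) = (L - mu)/(L + mu) = 52/172 = 0.3023


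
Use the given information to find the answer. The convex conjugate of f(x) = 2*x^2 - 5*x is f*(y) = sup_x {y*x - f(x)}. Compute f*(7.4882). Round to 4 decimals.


f*(y) = sup_x {y*x - a*x^2 - b*x} = sup_x {(y-b)*x - a*x^2}
FOC: (y - b) - 2a*x = 0 => x* = (y - b)/(2a)
x* = (7.4882 + 5)/(2*2) = 3.1221
f*(7.4882) = (y-b)^2/(4a) = (7.4882 + 5)^2/(4*2)
= 155.9551/8 = 19.4944


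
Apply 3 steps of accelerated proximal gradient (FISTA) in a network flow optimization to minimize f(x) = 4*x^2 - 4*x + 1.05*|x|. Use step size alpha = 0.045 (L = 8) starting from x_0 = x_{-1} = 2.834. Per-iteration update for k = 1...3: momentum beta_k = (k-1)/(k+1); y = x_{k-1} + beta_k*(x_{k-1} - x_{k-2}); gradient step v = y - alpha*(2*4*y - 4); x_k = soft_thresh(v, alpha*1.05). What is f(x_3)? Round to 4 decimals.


FISTA on f(x) = 4*x^2 - 4*x + 1.05*|x|
L = 8, alpha = 0.045
Iteration 1: beta = 0.0, y = 2.834 + 0.0*(2.834 - 2.834) = 2.834
  grad(y) = 18.672, v = y - alpha*grad = 1.9938
  prox(v) = soft_thresh(1.9938, 0.0473) = 1.9465
Iteration 2: beta = 0.3333, y = 1.9465 + 0.3333*(1.9465 - 2.834) = 1.6507
  grad(y) = 9.2054, v = y - alpha*grad = 1.2364
  prox(v) = soft_thresh(1.2364, 0.0473) = 1.1892
Iteration 3: beta = 0.5, y = 1.1892 + 0.5*(1.1892 - 1.9465) = 0.8105
  grad(y) = 2.4842, v = y - alpha*grad = 0.6987
  prox(v) = soft_thresh(0.6987, 0.0473) = 0.6515
f(x_3) = 4*0.6515^2 - 4*0.6515 + 1.05*|0.6515| = -0.2242


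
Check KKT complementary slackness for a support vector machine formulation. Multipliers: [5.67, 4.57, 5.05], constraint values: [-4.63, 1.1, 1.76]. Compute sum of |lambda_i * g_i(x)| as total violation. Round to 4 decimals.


KKT complementary slackness check:
lambda_1 * g_1 = 5.67 * -4.63 = -26.2521
lambda_2 * g_2 = 4.57 * 1.1 = 5.027
lambda_3 * g_3 = 5.05 * 1.76 = 8.888
Total violation = 26.2521 + 5.027 + 8.888 = 40.1671


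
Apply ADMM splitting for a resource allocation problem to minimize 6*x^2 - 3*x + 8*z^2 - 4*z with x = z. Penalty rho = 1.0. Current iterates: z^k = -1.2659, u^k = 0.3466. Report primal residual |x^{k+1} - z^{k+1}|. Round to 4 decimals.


ADMM iteration with rho = 1.0, z^k = -1.2659, u^k = 0.3466
Step 1: x-update.
Minimize 6*x^2 - 3*x + (1.0/2)*(x + 1.2659 + 0.3466)^2
FOC: (2*6 + 1.0)*x = 3 + 1.0*(-1.2659 - 0.3466)
x^{k+1} = 0.1067
Step 2: z-update.
Minimize 8*z^2 - 4*z + (1.0/2)*(0.1067 - z + 0.3466)^2
FOC: (2*8 + 1.0)*z = 4 + 1.0*(0.1067 + 0.3466)
z^{k+1} = 0.262
Step 3: u-update.
u^{k+1} = 0.3466 + 0.1067 - 0.262 = 0.1914
Step 4: Primal residual = |0.1067 - 0.262| = 0.1552


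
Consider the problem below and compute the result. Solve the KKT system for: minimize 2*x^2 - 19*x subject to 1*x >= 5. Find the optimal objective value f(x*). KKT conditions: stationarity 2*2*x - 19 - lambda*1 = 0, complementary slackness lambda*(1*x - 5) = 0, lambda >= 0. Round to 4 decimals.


Step 1: Try lambda = 0 (constraint inactive).
x_unc = 19/(2*2) = 4.75
Check: 1*4.75 = 4.75 < 5 -- violated!
Step 2: Constraint must be active: 1*x = 5
x* = 5/1 = 5.0
lambda = (2*2*5.0 - 19)/1 = 1.0
Step 3: Compute optimal value.
f(x*) = 2*5.0^2 - 19*5.0 = -45.0


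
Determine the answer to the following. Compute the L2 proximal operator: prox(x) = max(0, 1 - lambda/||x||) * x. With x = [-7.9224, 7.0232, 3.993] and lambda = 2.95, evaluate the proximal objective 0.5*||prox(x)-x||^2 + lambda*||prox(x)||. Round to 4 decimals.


Step 1: Compute ||x||.
||x|| = 11.3152
Step 2: Compute scaling factor.
scale = max(0, 1 - 2.95/11.3152) = 0.7393
Step 3: prox(x) = [-5.8569, 5.1922, 2.952]
||prox(x)|| = 8.3652
Step 4: Proximal objective.
0.5*||prox-x||^2 = 4.3513
lambda*||prox|| = 24.6773
Total = 29.0286


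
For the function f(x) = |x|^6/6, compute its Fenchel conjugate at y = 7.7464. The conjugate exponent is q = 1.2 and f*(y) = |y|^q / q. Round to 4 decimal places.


The conjugate exponent q satisfies 1/p + 1/q = 1.
p = 6, so q = 6/(6 - 1) = 1.2
|y|^q = 7.7464^1.2 = 11.6659
f*(7.7464) = 11.6659 / 1.2 = 9.7216


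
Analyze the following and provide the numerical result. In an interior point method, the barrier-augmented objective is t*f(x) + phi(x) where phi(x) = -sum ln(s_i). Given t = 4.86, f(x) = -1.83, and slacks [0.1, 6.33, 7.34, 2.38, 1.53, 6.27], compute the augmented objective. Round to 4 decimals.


Step 1: Compute log-barrier.
ln values: [-2.3026, 1.8453, 1.9933, 0.8671, 0.4253, 1.8358]
phi = -(-2.3026 + 1.8453 + 1.9933 + 0.8671 + 0.4253 + 1.8358) = -4.6642
Step 2: Compute augmented objective.
t*f(x) = 4.86*-1.83 = -8.8938
Total = -8.8938 - 4.6642 = -13.558


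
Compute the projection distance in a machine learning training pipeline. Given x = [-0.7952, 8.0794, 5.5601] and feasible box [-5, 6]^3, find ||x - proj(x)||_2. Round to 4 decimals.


Project each component onto [-5, 6].
clip(-0.7952) = -0.7952, clip(8.0794) = 6.0, clip(5.5601) = 5.5601
Projection = [-0.7952, 6.0, 5.5601]
Squared diffs: [0.0, 4.3239, 0.0]
Distance = sqrt(4.3239) = 2.0794
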